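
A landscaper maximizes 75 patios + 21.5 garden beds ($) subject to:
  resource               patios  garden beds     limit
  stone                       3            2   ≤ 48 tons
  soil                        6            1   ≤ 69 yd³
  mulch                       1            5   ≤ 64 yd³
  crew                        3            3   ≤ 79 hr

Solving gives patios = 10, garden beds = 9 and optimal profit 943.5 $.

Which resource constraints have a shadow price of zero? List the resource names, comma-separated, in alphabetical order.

crew, mulch

stone: 48/48 (binding)
soil: 69/69 (binding)
mulch: 55/64 (slack 9)
crew: 57/79 (slack 22)
By complementary slackness, a constraint with positive slack has shadow price 0 → crew, mulch.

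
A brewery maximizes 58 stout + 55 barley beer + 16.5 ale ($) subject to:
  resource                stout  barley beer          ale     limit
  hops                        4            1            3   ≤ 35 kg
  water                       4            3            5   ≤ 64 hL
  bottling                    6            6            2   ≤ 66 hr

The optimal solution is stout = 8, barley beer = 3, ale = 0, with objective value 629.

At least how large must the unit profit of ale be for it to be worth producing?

21

Check each constraint at x*: hops 35/35 (tight); water 41/64 (slack 23); bottling 66/66 (tight).
By complementary slackness, y = 0 for the non-binding constraint.
Dual feasibility on the basic columns requires 4·y_hops + 6·y_bottling = 58, 1·y_hops + 6·y_bottling = 55.
This yields shadow prices y_hops = 1, y_bottling = 9.
ale enters the basis when its profit ≥ yᵀa₃ = 1·3 + 9·2 = 21.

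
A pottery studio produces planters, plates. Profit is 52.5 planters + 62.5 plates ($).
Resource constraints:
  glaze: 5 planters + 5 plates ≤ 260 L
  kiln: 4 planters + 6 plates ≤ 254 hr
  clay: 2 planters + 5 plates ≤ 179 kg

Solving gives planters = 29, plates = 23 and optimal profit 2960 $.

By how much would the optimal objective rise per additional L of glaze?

6.5

Binding: glaze and kiln. Non-binding: clay (6 unused).
Since clay is not tight, its dual is 0.
The binding rows give the dual system: 5·y_glaze + 4·y_kiln = 52.5 and 5·y_glaze + 6·y_kiln = 62.5.
Solving: y_glaze = 6.5, y_kiln = 5.
Shadow price of glaze = 6.5.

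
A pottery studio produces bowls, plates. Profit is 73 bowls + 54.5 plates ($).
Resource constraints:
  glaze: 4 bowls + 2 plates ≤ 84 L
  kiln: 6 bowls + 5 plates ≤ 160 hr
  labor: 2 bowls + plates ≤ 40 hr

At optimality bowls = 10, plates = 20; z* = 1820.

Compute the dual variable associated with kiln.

9

Check each constraint at x*: glaze 80/84 (slack 4); kiln 160/160 (tight); labor 40/40 (tight).
Slack constraints have shadow price 0 (complementary slackness).
From A_Bᵀ y = c: 6·y_kiln + 2·y_labor = 73; 5·y_kiln + 1·y_labor = 54.5.
This yields shadow prices y_kiln = 9, y_labor = 9.5.
Shadow price of kiln = 9.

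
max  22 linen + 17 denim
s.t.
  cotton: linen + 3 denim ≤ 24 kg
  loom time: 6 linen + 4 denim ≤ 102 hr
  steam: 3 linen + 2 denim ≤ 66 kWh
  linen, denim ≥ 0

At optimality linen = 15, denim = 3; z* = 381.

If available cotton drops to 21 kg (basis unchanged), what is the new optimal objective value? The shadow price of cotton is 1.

378

Δb = -3, so new z* = 381 + (1)·(-3) = 381 − 3 = 378.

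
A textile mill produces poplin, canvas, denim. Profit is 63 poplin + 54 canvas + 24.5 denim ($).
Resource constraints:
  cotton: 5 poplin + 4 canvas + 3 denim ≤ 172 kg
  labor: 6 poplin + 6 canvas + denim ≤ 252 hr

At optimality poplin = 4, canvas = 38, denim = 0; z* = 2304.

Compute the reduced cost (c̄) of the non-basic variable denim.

Both cotton and labor are binding at x*.
Dual feasibility on the basic columns requires 5·y_cotton + 6·y_labor = 63, 4·y_cotton + 6·y_labor = 54.
This yields shadow prices y_cotton = 9, y_labor = 3.
Reduced cost of denim: c₃ − yᵀa₃ = 24.5 − (9·3 + 3·1) = 24.5 − 30 = -5.5.

-5.5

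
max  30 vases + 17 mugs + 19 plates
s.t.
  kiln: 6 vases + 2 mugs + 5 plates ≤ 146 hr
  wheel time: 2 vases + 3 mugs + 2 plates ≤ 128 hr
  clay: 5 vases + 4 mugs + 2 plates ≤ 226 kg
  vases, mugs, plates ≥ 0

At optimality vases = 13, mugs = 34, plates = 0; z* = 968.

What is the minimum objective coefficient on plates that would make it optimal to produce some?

26

Check each constraint at x*: kiln 146/146 (tight); wheel time 128/128 (tight); clay 201/226 (slack 25).
Slack constraints have shadow price 0 (complementary slackness).
From A_Bᵀ y = c: 6·y_kiln + 2·y_wheel time = 30; 2·y_kiln + 3·y_wheel time = 17.
This yields shadow prices y_kiln = 4, y_wheel time = 3.
plates enters the basis when its profit ≥ yᵀa₃ = 4·5 + 3·2 = 26.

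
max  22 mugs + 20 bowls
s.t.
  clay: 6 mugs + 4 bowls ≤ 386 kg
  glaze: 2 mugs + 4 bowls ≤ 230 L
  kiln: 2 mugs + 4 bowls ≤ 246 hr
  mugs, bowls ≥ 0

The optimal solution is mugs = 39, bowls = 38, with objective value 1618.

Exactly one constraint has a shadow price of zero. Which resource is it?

kiln

clay: 386/386 (binding)
glaze: 230/230 (binding)
kiln: 230/246 (slack 16)
By complementary slackness, a constraint with positive slack has shadow price 0 → kiln.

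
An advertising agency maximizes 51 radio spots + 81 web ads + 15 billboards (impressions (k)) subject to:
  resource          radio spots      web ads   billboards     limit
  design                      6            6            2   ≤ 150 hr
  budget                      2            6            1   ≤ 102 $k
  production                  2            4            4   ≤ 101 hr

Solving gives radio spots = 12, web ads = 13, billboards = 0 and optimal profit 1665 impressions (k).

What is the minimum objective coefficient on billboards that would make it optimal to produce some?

19.5

At the optimum: design uses 150 of 150 (binding); budget uses 102 of 102 (binding); production uses 76 of 101 (slack = 25).
Slack constraints have shadow price 0 (complementary slackness).
The binding rows give the dual system: 6·y_design + 2·y_budget = 51 and 6·y_design + 6·y_budget = 81.
This yields shadow prices y_design = 6, y_budget = 7.5.
billboards enters the basis when its profit ≥ yᵀa₃ = 6·2 + 7.5·1 = 19.5.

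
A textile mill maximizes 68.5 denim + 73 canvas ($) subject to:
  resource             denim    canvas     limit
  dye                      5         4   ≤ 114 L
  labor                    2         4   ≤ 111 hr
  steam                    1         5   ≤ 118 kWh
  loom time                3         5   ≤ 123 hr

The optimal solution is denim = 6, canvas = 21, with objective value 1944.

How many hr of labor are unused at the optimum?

labor used = 2·6 + 4·21 = 96; slack = 111 − 96 = 15.

15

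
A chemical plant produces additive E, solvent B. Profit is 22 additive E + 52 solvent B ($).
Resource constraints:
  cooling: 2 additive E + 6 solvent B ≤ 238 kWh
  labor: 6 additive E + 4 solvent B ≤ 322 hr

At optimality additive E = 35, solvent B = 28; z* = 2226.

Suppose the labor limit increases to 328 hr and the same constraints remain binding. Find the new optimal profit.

Check each constraint at x*: cooling 238/238 (tight); labor 322/322 (tight).
From A_Bᵀ y = c: 2·y_cooling + 6·y_labor = 22; 6·y_cooling + 4·y_labor = 52.
Solving: y_cooling = 8, y_labor = 1.
Δz = y_labor·Δb = 1 × (6) = 6, so new z* = 2226 + 6 = 2232.

2232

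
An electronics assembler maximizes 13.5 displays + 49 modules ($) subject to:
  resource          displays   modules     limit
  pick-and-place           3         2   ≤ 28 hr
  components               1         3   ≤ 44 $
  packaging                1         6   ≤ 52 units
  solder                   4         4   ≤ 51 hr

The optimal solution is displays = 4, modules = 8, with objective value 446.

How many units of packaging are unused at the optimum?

packaging used = 1·4 + 6·8 = 52; slack = 52 − 52 = 0.

0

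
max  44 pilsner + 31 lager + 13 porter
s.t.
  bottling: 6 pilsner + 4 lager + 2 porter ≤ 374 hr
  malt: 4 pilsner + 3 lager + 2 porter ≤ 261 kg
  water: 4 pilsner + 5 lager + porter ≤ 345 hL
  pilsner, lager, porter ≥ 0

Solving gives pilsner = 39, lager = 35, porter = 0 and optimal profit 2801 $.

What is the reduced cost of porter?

-5

Binding: bottling and malt. Non-binding: water (14 unused).
By complementary slackness, y = 0 for the non-binding constraint.
The binding rows give the dual system: 6·y_bottling + 4·y_malt = 44 and 4·y_bottling + 3·y_malt = 31.
→ y_bottling = 4 and y_malt = 5.
Reduced cost of porter: c₃ − yᵀa₃ = 13 − (4·2 + 5·2) = 13 − 18 = -5.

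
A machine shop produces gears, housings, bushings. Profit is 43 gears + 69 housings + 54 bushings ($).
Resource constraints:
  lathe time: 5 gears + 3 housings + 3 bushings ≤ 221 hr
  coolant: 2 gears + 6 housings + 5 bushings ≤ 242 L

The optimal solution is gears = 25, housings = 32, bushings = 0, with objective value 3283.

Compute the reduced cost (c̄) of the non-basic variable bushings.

-6

At the optimum: lathe time uses 221 of 221 (binding); coolant uses 242 of 242 (binding).
Dual feasibility on the basic columns requires 5·y_lathe time + 2·y_coolant = 43, 3·y_lathe time + 6·y_coolant = 69.
→ y_lathe time = 5 and y_coolant = 9.
Reduced cost of bushings: c₃ − yᵀa₃ = 54 − (5·3 + 9·5) = 54 − 60 = -6.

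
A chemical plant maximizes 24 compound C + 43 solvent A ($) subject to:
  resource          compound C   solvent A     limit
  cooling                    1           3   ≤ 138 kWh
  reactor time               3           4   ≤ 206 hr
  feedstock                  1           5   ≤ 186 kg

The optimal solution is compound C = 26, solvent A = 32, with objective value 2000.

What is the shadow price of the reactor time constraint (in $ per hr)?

Check each constraint at x*: cooling 122/138 (slack 16); reactor time 206/206 (tight); feedstock 186/186 (tight).
By complementary slackness, y = 0 for the non-binding constraint.
The binding rows give the dual system: 3·y_reactor time + 1·y_feedstock = 24 and 4·y_reactor time + 5·y_feedstock = 43.
This yields shadow prices y_reactor time = 7, y_feedstock = 3.
Shadow price of reactor time = 7.

7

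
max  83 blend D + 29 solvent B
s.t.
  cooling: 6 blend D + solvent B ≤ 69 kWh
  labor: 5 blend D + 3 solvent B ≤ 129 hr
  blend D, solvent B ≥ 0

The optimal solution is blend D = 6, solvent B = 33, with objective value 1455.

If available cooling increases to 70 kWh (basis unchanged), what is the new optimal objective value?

At the optimum: cooling uses 69 of 69 (binding); labor uses 129 of 129 (binding).
Dual feasibility on the basic columns requires 6·y_cooling + 5·y_labor = 83, 1·y_cooling + 3·y_labor = 29.
Solving: y_cooling = 8, y_labor = 7.
Δz = y_cooling·Δb = 8 × (1) = 8, so new z* = 1455 + 8 = 1463.

1463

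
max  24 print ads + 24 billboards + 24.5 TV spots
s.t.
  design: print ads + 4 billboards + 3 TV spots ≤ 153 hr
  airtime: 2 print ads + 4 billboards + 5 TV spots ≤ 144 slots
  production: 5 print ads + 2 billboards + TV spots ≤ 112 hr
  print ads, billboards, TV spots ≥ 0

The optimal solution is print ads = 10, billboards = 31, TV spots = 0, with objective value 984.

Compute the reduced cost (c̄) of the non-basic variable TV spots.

-1

At the optimum: design uses 134 of 153 (slack = 19); airtime uses 144 of 144 (binding); production uses 112 of 112 (binding).
Since design is not tight, its dual is 0.
Dual feasibility on the basic columns requires 2·y_airtime + 5·y_production = 24, 4·y_airtime + 2·y_production = 24.
→ y_airtime = 4.5 and y_production = 3.
Reduced cost of TV spots: c₃ − yᵀa₃ = 24.5 − (4.5·5 + 3·1) = 24.5 − 25.5 = -1.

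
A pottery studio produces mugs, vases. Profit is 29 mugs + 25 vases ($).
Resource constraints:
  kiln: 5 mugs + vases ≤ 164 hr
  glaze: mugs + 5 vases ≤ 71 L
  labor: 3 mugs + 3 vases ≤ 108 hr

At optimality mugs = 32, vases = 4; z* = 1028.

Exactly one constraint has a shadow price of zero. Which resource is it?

glaze

kiln: 164/164 (binding)
glaze: 52/71 (slack 19)
labor: 108/108 (binding)
By complementary slackness, a constraint with positive slack has shadow price 0 → glaze.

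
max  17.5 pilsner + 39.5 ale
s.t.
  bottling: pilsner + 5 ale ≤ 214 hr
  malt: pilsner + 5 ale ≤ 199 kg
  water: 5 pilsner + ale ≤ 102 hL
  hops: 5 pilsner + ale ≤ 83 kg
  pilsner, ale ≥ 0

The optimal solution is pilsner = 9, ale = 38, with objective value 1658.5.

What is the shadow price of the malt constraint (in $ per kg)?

7.5

Check each constraint at x*: bottling 199/214 (slack 15); malt 199/199 (tight); water 83/102 (slack 19); hops 83/83 (tight).
Since bottling, water are not tight, their duals are 0.
The binding rows give the dual system: 1·y_malt + 5·y_hops = 17.5 and 5·y_malt + 1·y_hops = 39.5.
→ y_malt = 7.5 and y_hops = 2.
Shadow price of malt = 7.5.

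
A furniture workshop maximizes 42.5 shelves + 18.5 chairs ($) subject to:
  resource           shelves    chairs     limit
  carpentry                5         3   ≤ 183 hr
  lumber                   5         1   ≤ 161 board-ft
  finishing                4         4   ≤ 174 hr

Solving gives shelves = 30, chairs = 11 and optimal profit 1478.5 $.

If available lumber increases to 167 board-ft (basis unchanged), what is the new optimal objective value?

Binding: carpentry and lumber. Non-binding: finishing (10 unused).
By complementary slackness, y = 0 for the non-binding constraint.
The binding rows give the dual system: 5·y_carpentry + 5·y_lumber = 42.5 and 3·y_carpentry + 1·y_lumber = 18.5.
→ y_carpentry = 5 and y_lumber = 3.5.
Δz = y_lumber·Δb = 3.5 × (6) = 21, so new z* = 1478.5 + 21 = 1499.5.

1499.5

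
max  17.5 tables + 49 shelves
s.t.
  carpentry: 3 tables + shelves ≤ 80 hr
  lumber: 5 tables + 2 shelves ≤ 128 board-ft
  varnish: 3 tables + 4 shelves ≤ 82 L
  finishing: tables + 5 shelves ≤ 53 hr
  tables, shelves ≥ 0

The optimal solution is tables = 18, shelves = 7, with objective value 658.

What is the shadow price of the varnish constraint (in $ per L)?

3.5

Binding: varnish and finishing. Non-binding: carpentry (19 unused), lumber (24 unused).
Since carpentry, lumber are not tight, their duals are 0.
Dual feasibility on the basic columns requires 3·y_varnish + 1·y_finishing = 17.5, 4·y_varnish + 5·y_finishing = 49.
Solving: y_varnish = 3.5, y_finishing = 7.
Shadow price of varnish = 3.5.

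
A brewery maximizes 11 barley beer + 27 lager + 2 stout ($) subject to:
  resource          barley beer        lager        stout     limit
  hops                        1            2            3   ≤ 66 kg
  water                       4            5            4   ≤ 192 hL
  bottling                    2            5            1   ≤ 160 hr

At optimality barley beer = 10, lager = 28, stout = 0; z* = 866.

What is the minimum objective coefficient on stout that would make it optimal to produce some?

At the optimum: hops uses 66 of 66 (binding); water uses 180 of 192 (slack = 12); bottling uses 160 of 160 (binding).
Slack constraints have shadow price 0 (complementary slackness).
The binding rows give the dual system: 1·y_hops + 2·y_bottling = 11 and 2·y_hops + 5·y_bottling = 27.
This yields shadow prices y_hops = 1, y_bottling = 5.
stout enters the basis when its profit ≥ yᵀa₃ = 1·3 + 5·1 = 8.

8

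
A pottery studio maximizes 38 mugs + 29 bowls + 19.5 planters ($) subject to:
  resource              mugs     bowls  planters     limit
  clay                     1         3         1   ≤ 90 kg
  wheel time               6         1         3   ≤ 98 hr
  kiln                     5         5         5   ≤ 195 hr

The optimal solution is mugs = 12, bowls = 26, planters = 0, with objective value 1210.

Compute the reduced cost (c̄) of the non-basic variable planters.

-3.5

At the optimum: clay uses 90 of 90 (binding); wheel time uses 98 of 98 (binding); kiln uses 190 of 195 (slack = 5).
Since kiln is not tight, its dual is 0.
The binding rows give the dual system: 1·y_clay + 6·y_wheel time = 38 and 3·y_clay + 1·y_wheel time = 29.
→ y_clay = 8 and y_wheel time = 5.
Reduced cost of planters: c₃ − yᵀa₃ = 19.5 − (8·1 + 5·3) = 19.5 − 23 = -3.5.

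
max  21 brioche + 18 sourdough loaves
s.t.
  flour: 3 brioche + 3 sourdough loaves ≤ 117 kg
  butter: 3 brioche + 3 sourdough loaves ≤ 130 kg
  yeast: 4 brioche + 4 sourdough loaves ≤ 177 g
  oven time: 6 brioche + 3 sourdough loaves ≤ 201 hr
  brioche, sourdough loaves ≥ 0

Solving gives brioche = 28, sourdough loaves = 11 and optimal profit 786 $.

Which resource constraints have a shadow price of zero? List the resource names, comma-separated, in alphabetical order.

butter, yeast

flour: 117/117 (binding)
butter: 117/130 (slack 13)
yeast: 156/177 (slack 21)
oven time: 201/201 (binding)
By complementary slackness, a constraint with positive slack has shadow price 0 → butter, yeast.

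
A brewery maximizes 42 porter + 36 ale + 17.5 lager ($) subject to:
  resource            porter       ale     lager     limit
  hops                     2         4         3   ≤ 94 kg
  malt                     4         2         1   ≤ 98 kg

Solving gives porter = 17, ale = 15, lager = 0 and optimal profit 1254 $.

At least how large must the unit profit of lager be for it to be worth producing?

Both hops and malt are binding at x*.
Dual feasibility on the basic columns requires 2·y_hops + 4·y_malt = 42, 4·y_hops + 2·y_malt = 36.
→ y_hops = 5 and y_malt = 8.
lager enters the basis when its profit ≥ yᵀa₃ = 5·3 + 8·1 = 23.

23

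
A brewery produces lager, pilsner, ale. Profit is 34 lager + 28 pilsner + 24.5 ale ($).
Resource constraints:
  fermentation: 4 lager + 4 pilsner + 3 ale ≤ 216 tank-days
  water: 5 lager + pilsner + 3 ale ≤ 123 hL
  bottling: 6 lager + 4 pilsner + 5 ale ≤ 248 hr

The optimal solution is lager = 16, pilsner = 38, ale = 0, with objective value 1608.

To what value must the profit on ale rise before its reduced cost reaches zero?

At the optimum: fermentation uses 216 of 216 (binding); water uses 118 of 123 (slack = 5); bottling uses 248 of 248 (binding).
By complementary slackness, y = 0 for the non-binding constraint.
From A_Bᵀ y = c: 4·y_fermentation + 6·y_bottling = 34; 4·y_fermentation + 4·y_bottling = 28.
→ y_fermentation = 4 and y_bottling = 3.
ale enters the basis when its profit ≥ yᵀa₃ = 4·3 + 3·5 = 27.

27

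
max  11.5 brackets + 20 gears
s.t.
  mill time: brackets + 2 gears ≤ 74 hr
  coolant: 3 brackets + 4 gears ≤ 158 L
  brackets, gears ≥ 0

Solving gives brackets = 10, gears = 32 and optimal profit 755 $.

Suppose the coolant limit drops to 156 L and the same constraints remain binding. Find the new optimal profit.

Check each constraint at x*: mill time 74/74 (tight); coolant 158/158 (tight).
From A_Bᵀ y = c: 1·y_mill time + 3·y_coolant = 11.5; 2·y_mill time + 4·y_coolant = 20.
→ y_mill time = 7 and y_coolant = 1.5.
Δz = y_coolant·Δb = 1.5 × (-2) = -3, so new z* = 755 − 3 = 752.

752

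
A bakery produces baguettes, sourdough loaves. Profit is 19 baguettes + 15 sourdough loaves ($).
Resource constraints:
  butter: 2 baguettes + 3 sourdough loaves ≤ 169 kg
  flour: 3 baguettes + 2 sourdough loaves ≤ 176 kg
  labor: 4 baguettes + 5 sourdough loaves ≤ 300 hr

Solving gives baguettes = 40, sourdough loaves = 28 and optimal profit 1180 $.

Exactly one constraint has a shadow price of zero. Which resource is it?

butter

butter: 164/169 (slack 5)
flour: 176/176 (binding)
labor: 300/300 (binding)
By complementary slackness, a constraint with positive slack has shadow price 0 → butter.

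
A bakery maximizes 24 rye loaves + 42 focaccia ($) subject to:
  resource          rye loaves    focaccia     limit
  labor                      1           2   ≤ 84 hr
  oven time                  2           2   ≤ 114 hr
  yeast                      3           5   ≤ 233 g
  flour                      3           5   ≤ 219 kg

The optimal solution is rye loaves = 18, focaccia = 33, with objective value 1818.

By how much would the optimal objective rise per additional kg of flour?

6

Binding: labor and flour. Non-binding: oven time (12 unused), yeast (14 unused).
By complementary slackness, y = 0 for the non-binding constraints.
Dual feasibility on the basic columns requires 1·y_labor + 3·y_flour = 24, 2·y_labor + 5·y_flour = 42.
Solving: y_labor = 6, y_flour = 6.
Shadow price of flour = 6.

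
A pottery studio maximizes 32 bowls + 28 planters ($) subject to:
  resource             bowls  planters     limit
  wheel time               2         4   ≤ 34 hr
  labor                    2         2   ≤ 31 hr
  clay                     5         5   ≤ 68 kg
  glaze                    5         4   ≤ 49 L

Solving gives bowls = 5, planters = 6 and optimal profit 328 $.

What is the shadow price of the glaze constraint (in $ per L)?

At the optimum: wheel time uses 34 of 34 (binding); labor uses 22 of 31 (slack = 9); clay uses 55 of 68 (slack = 13); glaze uses 49 of 49 (binding).
Since labor, clay are not tight, their duals are 0.
Dual feasibility on the basic columns requires 2·y_wheel time + 5·y_glaze = 32, 4·y_wheel time + 4·y_glaze = 28.
This yields shadow prices y_wheel time = 1, y_glaze = 6.
Shadow price of glaze = 6.

6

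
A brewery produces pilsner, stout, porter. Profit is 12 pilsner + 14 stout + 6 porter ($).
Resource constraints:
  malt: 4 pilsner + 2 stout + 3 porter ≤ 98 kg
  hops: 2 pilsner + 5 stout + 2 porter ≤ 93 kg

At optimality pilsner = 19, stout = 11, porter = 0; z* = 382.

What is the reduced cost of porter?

At the optimum: malt uses 98 of 98 (binding); hops uses 93 of 93 (binding).
From A_Bᵀ y = c: 4·y_malt + 2·y_hops = 12; 2·y_malt + 5·y_hops = 14.
Solving: y_malt = 2, y_hops = 2.
Reduced cost of porter: c₃ − yᵀa₃ = 6 − (2·3 + 2·2) = 6 − 10 = -4.

-4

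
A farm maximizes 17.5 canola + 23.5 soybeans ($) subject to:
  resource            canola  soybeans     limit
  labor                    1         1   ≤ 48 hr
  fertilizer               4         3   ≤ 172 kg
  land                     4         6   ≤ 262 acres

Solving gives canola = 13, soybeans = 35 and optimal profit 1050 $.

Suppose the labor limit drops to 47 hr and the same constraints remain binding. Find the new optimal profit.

1044.5

Binding: labor and land. Non-binding: fertilizer (15 unused).
Slack constraints have shadow price 0 (complementary slackness).
From A_Bᵀ y = c: 1·y_labor + 4·y_land = 17.5; 1·y_labor + 6·y_land = 23.5.
This yields shadow prices y_labor = 5.5, y_land = 3.
Δz = y_labor·Δb = 5.5 × (-1) = -5.5, so new z* = 1050 − 5.5 = 1044.5.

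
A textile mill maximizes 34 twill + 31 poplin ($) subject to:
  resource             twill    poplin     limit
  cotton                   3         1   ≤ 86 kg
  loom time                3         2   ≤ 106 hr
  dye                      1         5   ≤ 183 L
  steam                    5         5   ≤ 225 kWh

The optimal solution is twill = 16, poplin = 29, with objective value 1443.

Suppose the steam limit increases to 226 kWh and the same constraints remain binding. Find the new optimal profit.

1448

At the optimum: cotton uses 77 of 86 (slack = 9); loom time uses 106 of 106 (binding); dye uses 161 of 183 (slack = 22); steam uses 225 of 225 (binding).
By complementary slackness, y = 0 for the non-binding constraints.
The binding rows give the dual system: 3·y_loom time + 5·y_steam = 34 and 2·y_loom time + 5·y_steam = 31.
This yields shadow prices y_loom time = 3, y_steam = 5.
Δz = y_steam·Δb = 5 × (1) = 5, so new z* = 1443 + 5 = 1448.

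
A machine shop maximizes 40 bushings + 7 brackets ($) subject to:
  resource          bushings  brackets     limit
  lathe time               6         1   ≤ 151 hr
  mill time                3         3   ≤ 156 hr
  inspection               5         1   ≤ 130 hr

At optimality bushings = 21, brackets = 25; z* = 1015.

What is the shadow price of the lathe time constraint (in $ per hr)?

5

At the optimum: lathe time uses 151 of 151 (binding); mill time uses 138 of 156 (slack = 18); inspection uses 130 of 130 (binding).
Since mill time is not tight, its dual is 0.
From A_Bᵀ y = c: 6·y_lathe time + 5·y_inspection = 40; 1·y_lathe time + 1·y_inspection = 7.
This yields shadow prices y_lathe time = 5, y_inspection = 2.
Shadow price of lathe time = 5.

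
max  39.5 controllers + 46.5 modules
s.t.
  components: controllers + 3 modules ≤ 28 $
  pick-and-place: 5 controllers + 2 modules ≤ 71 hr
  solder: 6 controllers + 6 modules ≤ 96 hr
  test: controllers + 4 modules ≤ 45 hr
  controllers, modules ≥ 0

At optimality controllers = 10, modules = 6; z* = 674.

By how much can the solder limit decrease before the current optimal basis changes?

Binding constraints: components, solder. The basis is B = [[1,3],[6,6]] with det -12.
Per unit decrease in solder, x* moves by d = (-0.25, 0.0833).
The basis stays optimal until controllers reaches 0; allowable decrease = 40 hr.

40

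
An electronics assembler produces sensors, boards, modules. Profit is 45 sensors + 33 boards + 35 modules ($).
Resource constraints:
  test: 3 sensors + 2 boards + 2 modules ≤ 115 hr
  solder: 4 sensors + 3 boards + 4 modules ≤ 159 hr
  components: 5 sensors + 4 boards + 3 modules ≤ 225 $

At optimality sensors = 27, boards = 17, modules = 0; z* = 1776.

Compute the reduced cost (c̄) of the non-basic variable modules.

Check each constraint at x*: test 115/115 (tight); solder 159/159 (tight); components 203/225 (slack 22).
Since components is not tight, its dual is 0.
Dual feasibility on the basic columns requires 3·y_test + 4·y_solder = 45, 2·y_test + 3·y_solder = 33.
Solving: y_test = 3, y_solder = 9.
Reduced cost of modules: c₃ − yᵀa₃ = 35 − (3·2 + 9·4) = 35 − 42 = -7.

-7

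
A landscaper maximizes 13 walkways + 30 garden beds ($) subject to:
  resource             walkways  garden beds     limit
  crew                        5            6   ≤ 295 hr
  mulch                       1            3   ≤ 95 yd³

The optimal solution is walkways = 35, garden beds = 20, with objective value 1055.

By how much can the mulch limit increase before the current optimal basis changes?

52.5

Binding constraints: crew, mulch. The basis is B = [[5,6],[1,3]] with det 9.
Per unit increase in mulch, x* moves by d = (-0.6667, 0.5556).
The basis stays optimal until walkways reaches 0; allowable increase = 52.5 yd³.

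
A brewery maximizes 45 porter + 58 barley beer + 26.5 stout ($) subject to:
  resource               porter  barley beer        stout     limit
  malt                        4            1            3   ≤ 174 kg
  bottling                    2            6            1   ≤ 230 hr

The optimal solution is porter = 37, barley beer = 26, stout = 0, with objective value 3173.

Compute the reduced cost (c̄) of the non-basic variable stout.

Check each constraint at x*: malt 174/174 (tight); bottling 230/230 (tight).
The binding rows give the dual system: 4·y_malt + 2·y_bottling = 45 and 1·y_malt + 6·y_bottling = 58.
→ y_malt = 7 and y_bottling = 8.5.
Reduced cost of stout: c₃ − yᵀa₃ = 26.5 − (7·3 + 8.5·1) = 26.5 − 29.5 = -3.

-3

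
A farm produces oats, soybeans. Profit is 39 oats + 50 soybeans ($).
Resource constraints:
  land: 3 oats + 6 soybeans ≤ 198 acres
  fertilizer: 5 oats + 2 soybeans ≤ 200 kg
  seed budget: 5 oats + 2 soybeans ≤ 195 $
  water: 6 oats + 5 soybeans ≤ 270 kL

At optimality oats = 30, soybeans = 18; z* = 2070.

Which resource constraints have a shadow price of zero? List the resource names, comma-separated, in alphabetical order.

fertilizer, seed budget

land: 198/198 (binding)
fertilizer: 186/200 (slack 14)
seed budget: 186/195 (slack 9)
water: 270/270 (binding)
By complementary slackness, a constraint with positive slack has shadow price 0 → fertilizer, seed budget.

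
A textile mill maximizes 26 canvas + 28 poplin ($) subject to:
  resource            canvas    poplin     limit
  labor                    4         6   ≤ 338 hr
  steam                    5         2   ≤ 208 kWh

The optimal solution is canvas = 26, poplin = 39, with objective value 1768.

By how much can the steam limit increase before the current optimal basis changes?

Binding constraints: labor, steam. The basis is B = [[4,6],[5,2]] with det -22.
Per unit increase in steam, x* moves by d = (0.2727, -0.1818).
The basis stays optimal until poplin reaches 0; allowable increase = 214.5 kWh.

214.5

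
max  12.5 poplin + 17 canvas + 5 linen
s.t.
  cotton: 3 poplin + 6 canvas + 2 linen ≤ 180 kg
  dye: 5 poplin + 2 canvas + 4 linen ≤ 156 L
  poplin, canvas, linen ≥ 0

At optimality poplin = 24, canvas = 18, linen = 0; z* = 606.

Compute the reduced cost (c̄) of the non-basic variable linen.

-4

Both cotton and dye are binding at x*.
Dual feasibility on the basic columns requires 3·y_cotton + 5·y_dye = 12.5, 6·y_cotton + 2·y_dye = 17.
This yields shadow prices y_cotton = 2.5, y_dye = 1.
Reduced cost of linen: c₃ − yᵀa₃ = 5 − (2.5·2 + 1·4) = 5 − 9 = -4.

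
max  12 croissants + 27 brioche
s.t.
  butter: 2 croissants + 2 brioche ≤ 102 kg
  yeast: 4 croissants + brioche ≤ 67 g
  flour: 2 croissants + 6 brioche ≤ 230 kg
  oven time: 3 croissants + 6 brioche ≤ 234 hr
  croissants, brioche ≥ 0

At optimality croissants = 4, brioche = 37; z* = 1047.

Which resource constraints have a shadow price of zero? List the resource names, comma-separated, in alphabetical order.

butter: 82/102 (slack 20)
yeast: 53/67 (slack 14)
flour: 230/230 (binding)
oven time: 234/234 (binding)
By complementary slackness, a constraint with positive slack has shadow price 0 → butter, yeast.

butter, yeast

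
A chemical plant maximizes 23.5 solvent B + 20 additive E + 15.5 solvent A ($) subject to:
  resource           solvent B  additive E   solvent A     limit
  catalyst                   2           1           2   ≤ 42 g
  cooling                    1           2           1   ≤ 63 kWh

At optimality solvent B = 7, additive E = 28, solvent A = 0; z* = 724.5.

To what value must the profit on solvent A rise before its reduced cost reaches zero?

23.5

Both catalyst and cooling are binding at x*.
From A_Bᵀ y = c: 2·y_catalyst + 1·y_cooling = 23.5; 1·y_catalyst + 2·y_cooling = 20.
This yields shadow prices y_catalyst = 9, y_cooling = 5.5.
solvent A enters the basis when its profit ≥ yᵀa₃ = 9·2 + 5.5·1 = 23.5.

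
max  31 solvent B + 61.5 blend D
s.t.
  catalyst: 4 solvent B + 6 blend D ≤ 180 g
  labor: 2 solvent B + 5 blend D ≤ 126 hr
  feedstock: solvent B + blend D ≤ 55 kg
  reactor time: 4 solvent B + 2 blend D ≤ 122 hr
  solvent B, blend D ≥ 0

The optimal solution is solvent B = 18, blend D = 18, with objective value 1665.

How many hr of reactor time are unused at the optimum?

reactor time used = 4·18 + 2·18 = 108; slack = 122 − 108 = 14.

14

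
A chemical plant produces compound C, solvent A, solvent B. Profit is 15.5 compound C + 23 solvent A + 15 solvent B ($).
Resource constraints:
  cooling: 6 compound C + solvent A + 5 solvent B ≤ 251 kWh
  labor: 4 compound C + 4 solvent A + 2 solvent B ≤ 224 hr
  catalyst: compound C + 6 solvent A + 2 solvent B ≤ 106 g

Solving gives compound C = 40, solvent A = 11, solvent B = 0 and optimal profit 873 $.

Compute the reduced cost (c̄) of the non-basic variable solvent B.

Check each constraint at x*: cooling 251/251 (tight); labor 204/224 (slack 20); catalyst 106/106 (tight).
By complementary slackness, y = 0 for the non-binding constraint.
Dual feasibility on the basic columns requires 6·y_cooling + 1·y_catalyst = 15.5, 1·y_cooling + 6·y_catalyst = 23.
Solving: y_cooling = 2, y_catalyst = 3.5.
Reduced cost of solvent B: c₃ − yᵀa₃ = 15 − (2·5 + 3.5·2) = 15 − 17 = -2.

-2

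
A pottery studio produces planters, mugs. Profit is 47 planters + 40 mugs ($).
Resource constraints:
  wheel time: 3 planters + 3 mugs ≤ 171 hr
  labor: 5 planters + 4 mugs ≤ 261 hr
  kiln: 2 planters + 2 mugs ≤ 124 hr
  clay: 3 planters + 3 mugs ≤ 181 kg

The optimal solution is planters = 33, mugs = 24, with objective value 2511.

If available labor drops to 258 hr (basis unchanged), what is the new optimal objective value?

Check each constraint at x*: wheel time 171/171 (tight); labor 261/261 (tight); kiln 114/124 (slack 10); clay 171/181 (slack 10).
Slack constraints have shadow price 0 (complementary slackness).
From A_Bᵀ y = c: 3·y_wheel time + 5·y_labor = 47; 3·y_wheel time + 4·y_labor = 40.
This yields shadow prices y_wheel time = 4, y_labor = 7.
Δz = y_labor·Δb = 7 × (-3) = -21, so new z* = 2511 − 21 = 2490.

2490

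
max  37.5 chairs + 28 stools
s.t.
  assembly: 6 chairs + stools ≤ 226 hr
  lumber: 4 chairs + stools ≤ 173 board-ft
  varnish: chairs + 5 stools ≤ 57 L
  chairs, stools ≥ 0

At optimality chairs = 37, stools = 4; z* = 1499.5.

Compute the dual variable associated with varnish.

Check each constraint at x*: assembly 226/226 (tight); lumber 152/173 (slack 21); varnish 57/57 (tight).
Since lumber is not tight, its dual is 0.
From A_Bᵀ y = c: 6·y_assembly + 1·y_varnish = 37.5; 1·y_assembly + 5·y_varnish = 28.
Solving: y_assembly = 5.5, y_varnish = 4.5.
Shadow price of varnish = 4.5.

4.5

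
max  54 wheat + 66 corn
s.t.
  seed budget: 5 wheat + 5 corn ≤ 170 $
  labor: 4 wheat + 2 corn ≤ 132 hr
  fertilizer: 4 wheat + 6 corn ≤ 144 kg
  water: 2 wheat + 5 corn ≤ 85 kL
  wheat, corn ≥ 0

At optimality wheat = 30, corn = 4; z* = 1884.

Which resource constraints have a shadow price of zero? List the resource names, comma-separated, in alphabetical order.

seed budget: 170/170 (binding)
labor: 128/132 (slack 4)
fertilizer: 144/144 (binding)
water: 80/85 (slack 5)
By complementary slackness, a constraint with positive slack has shadow price 0 → labor, water.

labor, water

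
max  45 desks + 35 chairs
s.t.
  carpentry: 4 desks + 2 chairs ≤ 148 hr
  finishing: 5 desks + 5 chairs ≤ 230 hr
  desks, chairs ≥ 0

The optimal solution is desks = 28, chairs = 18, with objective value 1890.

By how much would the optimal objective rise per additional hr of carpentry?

Check each constraint at x*: carpentry 148/148 (tight); finishing 230/230 (tight).
The binding rows give the dual system: 4·y_carpentry + 5·y_finishing = 45 and 2·y_carpentry + 5·y_finishing = 35.
This yields shadow prices y_carpentry = 5, y_finishing = 5.
Shadow price of carpentry = 5.

5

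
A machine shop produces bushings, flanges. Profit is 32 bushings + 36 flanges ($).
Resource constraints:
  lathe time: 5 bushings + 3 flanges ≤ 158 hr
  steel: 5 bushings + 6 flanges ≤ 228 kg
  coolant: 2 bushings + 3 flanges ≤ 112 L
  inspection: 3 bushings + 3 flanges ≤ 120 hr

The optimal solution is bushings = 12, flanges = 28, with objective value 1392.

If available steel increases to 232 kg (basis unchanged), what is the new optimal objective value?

Binding: steel and inspection. Non-binding: lathe time (14 unused), coolant (4 unused).
By complementary slackness, y = 0 for the non-binding constraints.
Dual feasibility on the basic columns requires 5·y_steel + 3·y_inspection = 32, 6·y_steel + 3·y_inspection = 36.
This yields shadow prices y_steel = 4, y_inspection = 4.
Δz = y_steel·Δb = 4 × (4) = 16, so new z* = 1392 + 16 = 1408.

1408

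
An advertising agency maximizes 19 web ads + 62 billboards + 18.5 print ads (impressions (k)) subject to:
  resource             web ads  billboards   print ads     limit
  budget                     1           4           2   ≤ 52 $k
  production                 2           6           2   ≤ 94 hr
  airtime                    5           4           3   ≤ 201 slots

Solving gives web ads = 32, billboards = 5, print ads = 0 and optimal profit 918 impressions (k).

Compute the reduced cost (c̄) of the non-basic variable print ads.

-5.5

Check each constraint at x*: budget 52/52 (tight); production 94/94 (tight); airtime 180/201 (slack 21).
Since airtime is not tight, its dual is 0.
From A_Bᵀ y = c: 1·y_budget + 2·y_production = 19; 4·y_budget + 6·y_production = 62.
→ y_budget = 5 and y_production = 7.
Reduced cost of print ads: c₃ − yᵀa₃ = 18.5 − (5·2 + 7·2) = 18.5 − 24 = -5.5.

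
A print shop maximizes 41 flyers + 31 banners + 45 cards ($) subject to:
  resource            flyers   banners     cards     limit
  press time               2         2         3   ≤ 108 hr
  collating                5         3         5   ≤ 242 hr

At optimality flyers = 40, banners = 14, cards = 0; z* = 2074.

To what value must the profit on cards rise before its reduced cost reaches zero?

Check each constraint at x*: press time 108/108 (tight); collating 242/242 (tight).
Dual feasibility on the basic columns requires 2·y_press time + 5·y_collating = 41, 2·y_press time + 3·y_collating = 31.
This yields shadow prices y_press time = 8, y_collating = 5.
cards enters the basis when its profit ≥ yᵀa₃ = 8·3 + 5·5 = 49.

49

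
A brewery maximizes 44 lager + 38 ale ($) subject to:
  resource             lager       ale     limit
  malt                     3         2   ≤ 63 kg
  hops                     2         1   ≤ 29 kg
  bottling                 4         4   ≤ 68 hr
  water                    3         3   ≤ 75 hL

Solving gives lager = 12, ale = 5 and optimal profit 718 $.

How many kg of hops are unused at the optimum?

hops used = 2·12 + 1·5 = 29; slack = 29 − 29 = 0.

0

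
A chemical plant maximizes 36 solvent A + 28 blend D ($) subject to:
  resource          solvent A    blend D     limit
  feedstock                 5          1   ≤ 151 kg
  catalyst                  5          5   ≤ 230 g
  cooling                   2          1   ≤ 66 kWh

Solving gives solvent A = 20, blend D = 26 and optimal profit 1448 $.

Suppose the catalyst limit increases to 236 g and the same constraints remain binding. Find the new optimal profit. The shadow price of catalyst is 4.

Δb = 6, so new z* = 1448 + (4)·(6) = 1448 + 24 = 1472.

1472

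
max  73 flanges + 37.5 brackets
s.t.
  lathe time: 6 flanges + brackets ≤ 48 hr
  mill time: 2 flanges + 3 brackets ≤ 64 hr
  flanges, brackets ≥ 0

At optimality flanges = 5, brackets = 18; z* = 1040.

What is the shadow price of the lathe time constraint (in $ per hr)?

Check each constraint at x*: lathe time 48/48 (tight); mill time 64/64 (tight).
From A_Bᵀ y = c: 6·y_lathe time + 2·y_mill time = 73; 1·y_lathe time + 3·y_mill time = 37.5.
This yields shadow prices y_lathe time = 9, y_mill time = 9.5.
Shadow price of lathe time = 9.

9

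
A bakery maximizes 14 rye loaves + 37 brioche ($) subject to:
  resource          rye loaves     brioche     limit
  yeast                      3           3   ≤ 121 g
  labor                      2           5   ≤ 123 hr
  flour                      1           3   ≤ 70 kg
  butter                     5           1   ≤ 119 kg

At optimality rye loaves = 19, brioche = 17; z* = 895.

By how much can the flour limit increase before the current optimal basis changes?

3.8

Binding constraints: labor, flour. The basis is B = [[2,5],[1,3]] with det 1.
Per unit increase in flour, x* moves by d = (-5, 2).
The basis stays optimal until rye loaves reaches 0; allowable increase = 3.8 kg.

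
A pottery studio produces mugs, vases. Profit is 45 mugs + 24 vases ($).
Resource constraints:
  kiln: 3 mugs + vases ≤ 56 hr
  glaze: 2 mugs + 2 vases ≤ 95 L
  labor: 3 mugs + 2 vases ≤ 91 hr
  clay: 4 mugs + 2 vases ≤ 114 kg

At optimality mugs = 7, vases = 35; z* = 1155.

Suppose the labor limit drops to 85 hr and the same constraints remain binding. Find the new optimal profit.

1101

Check each constraint at x*: kiln 56/56 (tight); glaze 84/95 (slack 11); labor 91/91 (tight); clay 98/114 (slack 16).
By complementary slackness, y = 0 for the non-binding constraints.
The binding rows give the dual system: 3·y_kiln + 3·y_labor = 45 and 1·y_kiln + 2·y_labor = 24.
→ y_kiln = 6 and y_labor = 9.
Δz = y_labor·Δb = 9 × (-6) = -54, so new z* = 1155 − 54 = 1101.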